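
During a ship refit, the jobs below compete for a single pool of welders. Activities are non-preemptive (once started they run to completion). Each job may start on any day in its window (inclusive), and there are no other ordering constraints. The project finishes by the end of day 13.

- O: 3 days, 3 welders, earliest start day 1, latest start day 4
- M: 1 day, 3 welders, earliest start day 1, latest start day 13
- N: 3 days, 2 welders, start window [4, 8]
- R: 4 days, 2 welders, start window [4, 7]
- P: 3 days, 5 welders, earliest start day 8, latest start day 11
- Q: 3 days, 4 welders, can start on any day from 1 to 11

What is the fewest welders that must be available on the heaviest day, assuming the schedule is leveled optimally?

5

Early-start (O@1, M@1, N@4, R@4, P@8, Q@1) gives peak 10: d1:10  d2:7  d3:7  d4:4  d5:4  d6:4  d7:2  d8:5  d9:5  d10:5  d11:0  d12:0  d13:0.
Shift M→4, N→5, Q→11.
Schedule O@1, M@4, N@5, R@4, P@8, Q@11: d1:3  d2:3  d3:3  d4:5  d5:4  d6:4  d7:4  d8:5  d9:5  d10:5  d11:4  d12:4  d13:4 — peak 5.
Total welder-days = 53 over 13 days ⇒ peak ≥ ⌈53/13⌉ = 5, so 5 is optimal.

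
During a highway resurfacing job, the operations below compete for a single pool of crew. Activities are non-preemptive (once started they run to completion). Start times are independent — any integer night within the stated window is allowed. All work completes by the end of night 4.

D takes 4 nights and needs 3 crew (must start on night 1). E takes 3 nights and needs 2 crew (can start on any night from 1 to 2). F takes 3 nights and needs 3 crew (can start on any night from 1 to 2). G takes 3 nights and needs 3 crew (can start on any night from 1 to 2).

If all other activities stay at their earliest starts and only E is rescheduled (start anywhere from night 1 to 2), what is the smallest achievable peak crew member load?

11

E@1: n1:11  n2:11  n3:11  n4:3 → peak 11
E@2: n1:9  n2:11  n3:11  n4:5 → peak 11
Best is E@1, peak 11.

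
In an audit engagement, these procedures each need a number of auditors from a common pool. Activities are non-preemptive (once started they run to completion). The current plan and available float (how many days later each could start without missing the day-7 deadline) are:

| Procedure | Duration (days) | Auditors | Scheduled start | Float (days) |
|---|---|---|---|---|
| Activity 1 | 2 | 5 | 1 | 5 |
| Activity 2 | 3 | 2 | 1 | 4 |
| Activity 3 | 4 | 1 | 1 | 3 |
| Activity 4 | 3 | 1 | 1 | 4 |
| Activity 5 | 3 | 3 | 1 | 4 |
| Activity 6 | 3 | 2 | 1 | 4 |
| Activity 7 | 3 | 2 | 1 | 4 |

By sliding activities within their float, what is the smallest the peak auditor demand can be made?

8

Early-start (Activity 1@1, Activity 2@1, Activity 3@1, Activity 4@1, Activity 5@1, Activity 6@1, Activity 7@1) gives peak 16: d1:16  d2:16  d3:11  d4:1  d5:0  d6:0  d7:0.
Shift Activity 4→3, Activity 5→3, Activity 6→4, Activity 7→5.
Schedule Activity 1@1, Activity 2@1, Activity 3@1, Activity 4@3, Activity 5@3, Activity 6@4, Activity 7@5: d1:8  d2:8  d3:7  d4:7  d5:8  d6:4  d7:2 — peak 8.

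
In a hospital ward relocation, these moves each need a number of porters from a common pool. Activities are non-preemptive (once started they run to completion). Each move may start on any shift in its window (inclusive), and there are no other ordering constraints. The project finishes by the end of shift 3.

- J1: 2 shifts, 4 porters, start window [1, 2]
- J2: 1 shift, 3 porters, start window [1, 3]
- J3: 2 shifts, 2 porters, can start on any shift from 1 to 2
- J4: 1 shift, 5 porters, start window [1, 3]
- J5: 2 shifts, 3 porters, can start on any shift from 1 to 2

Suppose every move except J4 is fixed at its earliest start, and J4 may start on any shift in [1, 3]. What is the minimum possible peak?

12

J4@1: s1:17  s2:9  s3:0 → peak 17
J4@2: s1:12  s2:14  s3:0 → peak 14
J4@3: s1:12  s2:9  s3:5 → peak 12
Best is J4@3, peak 12.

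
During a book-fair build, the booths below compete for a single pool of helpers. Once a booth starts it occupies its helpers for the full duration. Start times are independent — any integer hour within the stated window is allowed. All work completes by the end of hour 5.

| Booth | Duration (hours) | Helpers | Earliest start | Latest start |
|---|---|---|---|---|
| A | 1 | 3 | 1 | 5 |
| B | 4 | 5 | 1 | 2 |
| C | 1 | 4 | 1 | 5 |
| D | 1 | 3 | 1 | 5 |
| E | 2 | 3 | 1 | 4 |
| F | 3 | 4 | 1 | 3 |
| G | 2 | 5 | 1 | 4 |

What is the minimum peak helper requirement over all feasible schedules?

Early-start (A@1, B@1, C@1, D@1, E@1, F@1, G@1) gives peak 27: h1:27  h2:17  h3:9  h4:5  h5:0.
Shift C→5, D→5, E→2, G→4.
Schedule A@1, B@1, C@5, D@5, E@2, F@1, G@4: h1:12  h2:12  h3:12  h4:10  h5:12 — peak 12.
Total helper-hours = 58 over 5 hours ⇒ peak ≥ ⌈58/5⌉ = 12, so 12 is optimal.

12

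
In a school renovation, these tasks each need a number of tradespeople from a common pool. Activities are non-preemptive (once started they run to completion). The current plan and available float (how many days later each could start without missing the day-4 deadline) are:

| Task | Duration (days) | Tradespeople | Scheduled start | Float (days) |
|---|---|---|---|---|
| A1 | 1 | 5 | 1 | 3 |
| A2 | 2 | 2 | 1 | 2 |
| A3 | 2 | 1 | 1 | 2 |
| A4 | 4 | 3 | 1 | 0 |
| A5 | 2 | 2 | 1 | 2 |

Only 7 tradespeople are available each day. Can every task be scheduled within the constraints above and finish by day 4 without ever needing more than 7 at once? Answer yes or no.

no

The minimum achievable peak is 8; 7 < 8, so no feasible schedule stays within the cap.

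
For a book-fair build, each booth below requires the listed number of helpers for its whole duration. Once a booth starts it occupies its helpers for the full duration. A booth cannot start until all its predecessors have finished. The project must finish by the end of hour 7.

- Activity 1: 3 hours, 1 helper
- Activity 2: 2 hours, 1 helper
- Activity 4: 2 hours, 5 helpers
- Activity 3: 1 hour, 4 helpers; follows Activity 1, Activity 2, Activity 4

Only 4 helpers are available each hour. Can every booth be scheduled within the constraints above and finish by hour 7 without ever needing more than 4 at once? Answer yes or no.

The minimum achievable peak is 5; 4 < 5, so no feasible schedule stays within the cap.

no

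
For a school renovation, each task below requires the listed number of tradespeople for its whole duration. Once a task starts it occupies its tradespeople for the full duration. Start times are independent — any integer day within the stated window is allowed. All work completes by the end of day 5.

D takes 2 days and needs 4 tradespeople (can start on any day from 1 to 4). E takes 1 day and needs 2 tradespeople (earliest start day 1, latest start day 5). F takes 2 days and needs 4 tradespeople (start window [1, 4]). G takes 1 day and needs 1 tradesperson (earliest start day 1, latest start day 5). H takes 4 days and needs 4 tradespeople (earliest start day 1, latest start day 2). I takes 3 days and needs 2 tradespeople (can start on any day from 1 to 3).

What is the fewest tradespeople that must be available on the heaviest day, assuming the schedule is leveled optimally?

10

Early-start (D@1, E@1, F@1, G@1, H@1, I@1) gives peak 17: d1:17  d2:14  d3:6  d4:4  d5:0.
Shift F→3, H→2.
Schedule D@1, E@1, F@3, G@1, H@2, I@1: d1:9  d2:10  d3:10  d4:8  d5:4 — peak 10.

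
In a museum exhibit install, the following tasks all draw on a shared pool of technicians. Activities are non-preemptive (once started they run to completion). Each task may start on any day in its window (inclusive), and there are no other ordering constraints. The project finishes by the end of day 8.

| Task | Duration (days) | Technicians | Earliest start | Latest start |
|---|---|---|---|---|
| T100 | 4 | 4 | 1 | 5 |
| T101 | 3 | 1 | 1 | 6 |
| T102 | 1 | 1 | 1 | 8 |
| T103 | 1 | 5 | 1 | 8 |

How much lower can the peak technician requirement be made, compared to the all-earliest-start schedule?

6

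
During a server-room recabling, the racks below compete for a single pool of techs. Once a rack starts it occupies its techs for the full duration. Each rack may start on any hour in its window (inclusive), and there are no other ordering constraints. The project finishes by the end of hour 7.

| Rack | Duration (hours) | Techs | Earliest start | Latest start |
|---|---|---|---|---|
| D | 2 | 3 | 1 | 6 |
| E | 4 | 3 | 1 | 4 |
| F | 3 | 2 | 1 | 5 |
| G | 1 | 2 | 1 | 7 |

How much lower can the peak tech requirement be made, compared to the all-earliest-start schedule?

5

Early-start peak: h1:10  h2:8  h3:5  h4:3  h5:0  h6:0  h7:0 ⇒ 10.
Leveled (D@1, E@3, F@1, G@4): h1:5  h2:5  h3:5  h4:5  h5:3  h6:3  h7:0 ⇒ 5.
Reduction 10 − 5 = 5.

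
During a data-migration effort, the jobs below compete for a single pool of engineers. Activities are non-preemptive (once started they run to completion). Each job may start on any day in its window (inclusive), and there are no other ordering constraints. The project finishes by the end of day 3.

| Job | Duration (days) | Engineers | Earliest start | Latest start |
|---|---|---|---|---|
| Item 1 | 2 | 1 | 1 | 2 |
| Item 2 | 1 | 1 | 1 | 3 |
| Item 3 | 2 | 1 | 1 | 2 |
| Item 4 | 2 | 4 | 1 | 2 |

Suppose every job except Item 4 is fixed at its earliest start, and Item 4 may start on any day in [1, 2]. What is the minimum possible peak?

6

Item 4@1: d1:7  d2:6  d3:0 → peak 7
Item 4@2: d1:3  d2:6  d3:4 → peak 6
Best is Item 4@2, peak 6.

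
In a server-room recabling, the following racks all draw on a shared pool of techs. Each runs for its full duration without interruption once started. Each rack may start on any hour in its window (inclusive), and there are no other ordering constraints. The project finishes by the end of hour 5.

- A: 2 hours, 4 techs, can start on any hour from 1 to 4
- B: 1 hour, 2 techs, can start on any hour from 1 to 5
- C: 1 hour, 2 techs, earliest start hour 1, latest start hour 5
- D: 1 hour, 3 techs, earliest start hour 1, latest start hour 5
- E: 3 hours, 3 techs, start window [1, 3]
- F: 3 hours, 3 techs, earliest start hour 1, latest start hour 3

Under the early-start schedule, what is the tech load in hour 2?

10

At early start, hour 2 has: A, E, F.
Demand: 4 + 3 + 3 = 10.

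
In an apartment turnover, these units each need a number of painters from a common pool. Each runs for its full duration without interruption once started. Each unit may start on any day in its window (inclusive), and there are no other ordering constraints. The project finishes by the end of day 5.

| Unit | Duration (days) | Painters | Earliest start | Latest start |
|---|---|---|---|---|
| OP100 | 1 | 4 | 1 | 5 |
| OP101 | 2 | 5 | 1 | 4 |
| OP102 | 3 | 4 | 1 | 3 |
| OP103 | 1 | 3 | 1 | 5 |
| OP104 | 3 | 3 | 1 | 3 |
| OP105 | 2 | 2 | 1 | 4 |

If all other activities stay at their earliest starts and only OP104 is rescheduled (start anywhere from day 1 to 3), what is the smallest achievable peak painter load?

18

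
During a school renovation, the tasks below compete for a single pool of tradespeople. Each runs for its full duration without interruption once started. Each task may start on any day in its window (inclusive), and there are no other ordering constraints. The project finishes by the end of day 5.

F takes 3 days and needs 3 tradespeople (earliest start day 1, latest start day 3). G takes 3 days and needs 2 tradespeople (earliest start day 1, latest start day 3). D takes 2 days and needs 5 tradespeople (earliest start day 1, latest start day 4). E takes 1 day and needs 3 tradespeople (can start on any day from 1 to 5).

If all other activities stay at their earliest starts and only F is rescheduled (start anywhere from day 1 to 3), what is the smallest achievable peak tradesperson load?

F@1: d1:13  d2:10  d3:5  d4:0  d5:0 → peak 13
F@2: d1:10  d2:10  d3:5  d4:3  d5:0 → peak 10
F@3: d1:10  d2:7  d3:5  d4:3  d5:3 → peak 10
Best is F@2, peak 10.

10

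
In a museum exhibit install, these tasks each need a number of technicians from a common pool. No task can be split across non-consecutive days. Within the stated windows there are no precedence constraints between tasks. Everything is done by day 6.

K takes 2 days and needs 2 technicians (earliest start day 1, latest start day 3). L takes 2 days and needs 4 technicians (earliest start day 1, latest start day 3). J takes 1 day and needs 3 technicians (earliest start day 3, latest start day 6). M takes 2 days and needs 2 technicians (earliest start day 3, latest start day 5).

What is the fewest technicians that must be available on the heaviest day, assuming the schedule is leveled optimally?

Early-start (K@1, L@1, J@3, M@3) gives peak 6: d1:6  d2:6  d3:5  d4:2  d5:0  d6:0.
Shift K→3, J→5.
Schedule K@3, L@1, J@5, M@3: d1:4  d2:4  d3:4  d4:4  d5:3  d6:0 — peak 4.
Total technician-days = 19 over 6 days ⇒ peak ≥ ⌈19/6⌉ = 4, so 4 is optimal.

4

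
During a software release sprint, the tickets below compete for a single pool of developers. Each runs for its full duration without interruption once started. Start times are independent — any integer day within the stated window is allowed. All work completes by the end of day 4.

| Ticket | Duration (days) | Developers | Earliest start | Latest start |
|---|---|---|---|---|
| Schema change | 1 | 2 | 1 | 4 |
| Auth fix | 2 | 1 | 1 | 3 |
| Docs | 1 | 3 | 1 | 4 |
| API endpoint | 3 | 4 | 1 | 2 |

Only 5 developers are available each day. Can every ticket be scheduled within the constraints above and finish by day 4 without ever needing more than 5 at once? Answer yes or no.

yes

Schedule Schema change@1, Auth fix@2, Docs@1, API endpoint@2: d1:5  d2:5  d3:5  d4:4 — peak 5 ≤ 5.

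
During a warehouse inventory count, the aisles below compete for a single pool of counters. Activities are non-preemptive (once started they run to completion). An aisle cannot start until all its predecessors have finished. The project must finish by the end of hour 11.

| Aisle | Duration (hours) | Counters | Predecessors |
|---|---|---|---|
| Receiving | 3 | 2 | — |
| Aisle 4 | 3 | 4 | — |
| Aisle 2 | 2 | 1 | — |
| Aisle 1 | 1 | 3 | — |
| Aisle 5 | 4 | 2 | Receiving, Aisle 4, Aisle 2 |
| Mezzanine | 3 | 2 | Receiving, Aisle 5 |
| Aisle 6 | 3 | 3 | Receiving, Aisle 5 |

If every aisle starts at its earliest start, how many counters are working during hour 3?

6

At early start, hour 3 has: Receiving, Aisle 4.
Demand: 2 + 4 = 6.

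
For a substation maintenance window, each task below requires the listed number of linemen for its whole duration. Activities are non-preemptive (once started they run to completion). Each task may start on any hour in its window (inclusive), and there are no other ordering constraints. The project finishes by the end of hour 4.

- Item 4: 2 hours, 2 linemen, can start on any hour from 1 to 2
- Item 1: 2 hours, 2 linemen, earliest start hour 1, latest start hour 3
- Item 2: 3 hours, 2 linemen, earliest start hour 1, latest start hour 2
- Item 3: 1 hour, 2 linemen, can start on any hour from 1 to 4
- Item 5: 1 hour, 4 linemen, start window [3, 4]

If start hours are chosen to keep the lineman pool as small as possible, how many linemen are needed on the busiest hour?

Early-start (Item 4@1, Item 1@1, Item 2@1, Item 3@1, Item 5@3) gives peak 8: h1:8  h2:6  h3:6  h4:0.
Shift Item 3→3, Item 5→4.
Schedule Item 4@1, Item 1@1, Item 2@1, Item 3@3, Item 5@4: h1:6  h2:6  h3:4  h4:4 — peak 6.

6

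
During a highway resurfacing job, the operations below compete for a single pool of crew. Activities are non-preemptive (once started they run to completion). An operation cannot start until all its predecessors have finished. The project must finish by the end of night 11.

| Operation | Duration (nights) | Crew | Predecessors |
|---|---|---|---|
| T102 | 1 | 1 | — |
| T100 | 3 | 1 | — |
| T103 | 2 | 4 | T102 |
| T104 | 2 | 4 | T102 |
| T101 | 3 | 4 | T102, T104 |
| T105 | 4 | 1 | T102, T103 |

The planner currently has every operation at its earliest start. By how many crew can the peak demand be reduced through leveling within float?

Early-start peak: n1:2  n2:9  n3:9  n4:5  n5:5  n6:5  n7:1  n8:0  n9:0  n10:0  n11:0 ⇒ 9.
Leveled (T102@1, T100@1, T103@2, T104@4, T101@6, T105@4): n1:2  n2:5  n3:5  n4:5  n5:5  n6:5  n7:5  n8:4  n9:0  n10:0  n11:0 ⇒ 5.
Reduction 9 − 5 = 4.

4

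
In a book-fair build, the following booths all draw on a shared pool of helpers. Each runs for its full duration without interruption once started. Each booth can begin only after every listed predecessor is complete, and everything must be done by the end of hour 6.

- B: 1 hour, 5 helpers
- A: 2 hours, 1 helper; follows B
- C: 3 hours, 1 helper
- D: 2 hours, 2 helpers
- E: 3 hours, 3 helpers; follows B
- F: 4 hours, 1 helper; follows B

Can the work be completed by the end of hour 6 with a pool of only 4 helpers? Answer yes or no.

no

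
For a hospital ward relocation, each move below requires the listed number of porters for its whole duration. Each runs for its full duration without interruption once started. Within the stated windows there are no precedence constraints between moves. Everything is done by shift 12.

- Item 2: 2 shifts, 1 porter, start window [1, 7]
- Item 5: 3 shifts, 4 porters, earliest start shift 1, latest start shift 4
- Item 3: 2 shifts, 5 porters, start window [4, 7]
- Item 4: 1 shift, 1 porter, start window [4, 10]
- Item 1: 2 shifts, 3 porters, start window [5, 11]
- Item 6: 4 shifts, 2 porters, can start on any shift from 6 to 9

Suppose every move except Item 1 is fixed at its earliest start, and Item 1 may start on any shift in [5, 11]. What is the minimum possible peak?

6

Item 1@5: s1:5  s2:5  s3:4  s4:6  s5:8  s6:5  s7:2  s8:2  s9:2  s10:0  s11:0  s12:0 → peak 8
Item 1@6: s1:5  s2:5  s3:4  s4:6  s5:5  s6:5  s7:5  s8:2  s9:2  s10:0  s11:0  s12:0 → peak 6
Item 1@7: s1:5  s2:5  s3:4  s4:6  s5:5  s6:2  s7:5  s8:5  s9:2  s10:0  s11:0  s12:0 → peak 6
Item 1@8: s1:5  s2:5  s3:4  s4:6  s5:5  s6:2  s7:2  s8:5  s9:5  s10:0  s11:0  s12:0 → peak 6
Item 1@9: s1:5  s2:5  s3:4  s4:6  s5:5  s6:2  s7:2  s8:2  s9:5  s10:3  s11:0  s12:0 → peak 6
Item 1@10: s1:5  s2:5  s3:4  s4:6  s5:5  s6:2  s7:2  s8:2  s9:2  s10:3  s11:3  s12:0 → peak 6
Item 1@11: s1:5  s2:5  s3:4  s4:6  s5:5  s6:2  s7:2  s8:2  s9:2  s10:0  s11:3  s12:3 → peak 6
Best is Item 1@6, peak 6.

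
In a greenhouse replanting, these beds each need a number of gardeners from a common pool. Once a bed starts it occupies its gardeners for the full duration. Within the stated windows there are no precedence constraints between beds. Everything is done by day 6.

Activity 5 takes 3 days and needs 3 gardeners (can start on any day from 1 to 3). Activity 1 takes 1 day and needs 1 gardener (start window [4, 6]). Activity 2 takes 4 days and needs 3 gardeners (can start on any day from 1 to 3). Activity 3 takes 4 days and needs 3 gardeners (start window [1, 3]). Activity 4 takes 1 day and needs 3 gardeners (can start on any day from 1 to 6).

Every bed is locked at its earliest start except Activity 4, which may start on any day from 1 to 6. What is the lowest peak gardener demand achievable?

9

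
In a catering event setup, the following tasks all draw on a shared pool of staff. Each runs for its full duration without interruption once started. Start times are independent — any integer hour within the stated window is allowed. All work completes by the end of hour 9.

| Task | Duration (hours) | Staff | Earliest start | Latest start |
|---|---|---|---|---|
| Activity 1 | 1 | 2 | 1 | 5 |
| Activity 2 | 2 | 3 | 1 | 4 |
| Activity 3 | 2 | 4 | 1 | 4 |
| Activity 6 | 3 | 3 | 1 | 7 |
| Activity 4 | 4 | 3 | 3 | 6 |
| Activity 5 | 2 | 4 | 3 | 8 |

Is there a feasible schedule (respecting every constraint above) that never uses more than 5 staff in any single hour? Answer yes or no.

no

The minimum achievable peak is 6; 5 < 6, so no feasible schedule stays within the cap.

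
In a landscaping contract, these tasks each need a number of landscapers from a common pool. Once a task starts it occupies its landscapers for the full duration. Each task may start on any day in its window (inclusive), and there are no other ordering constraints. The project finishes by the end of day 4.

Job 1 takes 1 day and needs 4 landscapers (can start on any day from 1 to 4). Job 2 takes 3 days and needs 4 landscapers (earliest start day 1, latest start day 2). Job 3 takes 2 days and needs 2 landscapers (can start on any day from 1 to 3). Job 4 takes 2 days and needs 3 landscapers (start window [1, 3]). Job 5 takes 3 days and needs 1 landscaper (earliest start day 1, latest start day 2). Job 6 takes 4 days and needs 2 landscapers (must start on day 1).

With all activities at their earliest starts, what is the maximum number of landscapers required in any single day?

Early-start schedule: Job 1@1, Job 2@1, Job 3@1, Job 4@1, Job 5@1, Job 6@1.
Load per day: day 1: 16, day 2: 12, day 3: 7, day 4: 2.
Peak is 16.

16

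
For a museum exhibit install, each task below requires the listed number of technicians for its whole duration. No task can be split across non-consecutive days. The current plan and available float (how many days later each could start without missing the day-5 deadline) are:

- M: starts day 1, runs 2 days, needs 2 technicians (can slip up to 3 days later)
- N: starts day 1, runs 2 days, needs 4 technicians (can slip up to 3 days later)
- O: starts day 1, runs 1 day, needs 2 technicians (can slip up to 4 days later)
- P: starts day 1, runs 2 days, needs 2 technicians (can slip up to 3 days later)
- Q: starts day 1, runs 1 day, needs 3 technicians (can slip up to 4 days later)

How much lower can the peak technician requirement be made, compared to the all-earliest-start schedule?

Early-start peak: d1:13  d2:8  d3:0  d4:0  d5:0 ⇒ 13.
Leveled (M@1, N@3, O@5, P@1, Q@5): d1:4  d2:4  d3:4  d4:4  d5:5 ⇒ 5.
Reduction 13 − 5 = 8.

8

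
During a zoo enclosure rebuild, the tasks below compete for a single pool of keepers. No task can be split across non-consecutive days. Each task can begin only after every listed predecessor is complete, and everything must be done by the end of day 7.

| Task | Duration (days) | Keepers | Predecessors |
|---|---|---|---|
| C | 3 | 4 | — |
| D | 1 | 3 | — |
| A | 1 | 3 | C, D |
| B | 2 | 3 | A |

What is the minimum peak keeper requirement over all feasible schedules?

4

Early-start (C@1, D@1, A@4, B@5) gives peak 7: d1:7  d2:4  d3:4  d4:3  d5:3  d6:3  d7:0.
Shift D→4, A→5, B→6.
Schedule C@1, D@4, A@5, B@6: d1:4  d2:4  d3:4  d4:3  d5:3  d6:3  d7:3 — peak 4.
Total keeper-days = 24 over 7 days ⇒ peak ≥ ⌈24/7⌉ = 4, so 4 is optimal.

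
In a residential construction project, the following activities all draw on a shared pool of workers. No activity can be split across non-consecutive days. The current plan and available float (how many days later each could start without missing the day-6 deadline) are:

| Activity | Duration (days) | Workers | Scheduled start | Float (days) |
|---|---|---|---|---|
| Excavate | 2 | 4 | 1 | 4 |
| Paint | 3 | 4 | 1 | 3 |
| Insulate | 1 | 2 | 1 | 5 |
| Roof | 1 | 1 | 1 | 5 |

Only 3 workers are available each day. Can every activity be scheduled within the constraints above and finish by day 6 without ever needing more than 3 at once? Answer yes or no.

no

Total worker-days = 23; over 6 days the average is 23/6 > 3, so some day must exceed 3.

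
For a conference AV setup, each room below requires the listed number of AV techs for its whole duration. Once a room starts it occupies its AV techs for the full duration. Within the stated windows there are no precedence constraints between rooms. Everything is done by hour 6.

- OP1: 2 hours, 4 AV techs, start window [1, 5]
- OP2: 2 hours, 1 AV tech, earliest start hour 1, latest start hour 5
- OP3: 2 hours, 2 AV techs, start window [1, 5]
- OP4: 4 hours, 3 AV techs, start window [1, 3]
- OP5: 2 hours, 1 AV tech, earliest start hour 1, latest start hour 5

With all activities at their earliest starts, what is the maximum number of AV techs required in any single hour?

Early-start schedule: OP1@1, OP2@1, OP3@1, OP4@1, OP5@1.
Load per hour: hour 1: 11, hour 2: 11, hour 3: 3, hour 4: 3, hour 5: 0, hour 6: 0.
Peak is 11.

11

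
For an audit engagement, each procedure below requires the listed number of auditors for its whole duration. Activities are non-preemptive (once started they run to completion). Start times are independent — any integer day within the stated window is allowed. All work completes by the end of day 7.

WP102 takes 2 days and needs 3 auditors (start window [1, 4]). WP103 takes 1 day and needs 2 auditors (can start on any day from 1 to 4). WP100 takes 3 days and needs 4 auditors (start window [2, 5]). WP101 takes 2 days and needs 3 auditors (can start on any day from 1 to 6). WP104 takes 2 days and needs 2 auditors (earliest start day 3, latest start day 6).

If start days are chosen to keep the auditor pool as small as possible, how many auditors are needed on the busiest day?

5

Early-start (WP102@1, WP103@1, WP100@2, WP101@1, WP104@3) gives peak 10: d1:8  d2:10  d3:6  d4:6  d5:0  d6:0  d7:0.
Shift WP100→3, WP101→6, WP104→6.
Schedule WP102@1, WP103@1, WP100@3, WP101@6, WP104@6: d1:5  d2:3  d3:4  d4:4  d5:4  d6:5  d7:5 — peak 5.
Total auditor-days = 30 over 7 days ⇒ peak ≥ ⌈30/7⌉ = 5, so 5 is optimal.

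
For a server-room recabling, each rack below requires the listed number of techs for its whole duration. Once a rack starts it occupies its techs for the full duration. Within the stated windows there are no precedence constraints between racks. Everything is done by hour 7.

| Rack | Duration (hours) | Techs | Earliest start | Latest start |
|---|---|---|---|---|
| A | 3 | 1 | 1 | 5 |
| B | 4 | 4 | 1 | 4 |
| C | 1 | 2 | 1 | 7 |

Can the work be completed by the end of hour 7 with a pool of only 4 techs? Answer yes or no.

yes

Schedule A@1, B@4, C@1: h1:3  h2:1  h3:1  h4:4  h5:4  h6:4  h7:4 — peak 4 ≤ 4.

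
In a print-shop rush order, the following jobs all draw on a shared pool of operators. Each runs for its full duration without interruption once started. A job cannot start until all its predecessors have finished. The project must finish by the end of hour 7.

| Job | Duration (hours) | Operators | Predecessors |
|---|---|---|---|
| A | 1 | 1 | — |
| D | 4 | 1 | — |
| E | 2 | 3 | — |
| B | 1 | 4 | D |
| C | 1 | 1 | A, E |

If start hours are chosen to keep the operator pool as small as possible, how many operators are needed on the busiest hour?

Early-start (A@1, D@1, E@1, B@5, C@3) gives peak 5: h1:5  h2:4  h3:2  h4:1  h5:4  h6:0  h7:0.
Shift E→2, C→4.
Schedule A@1, D@1, E@2, B@5, C@4: h1:2  h2:4  h3:4  h4:2  h5:4  h6:0  h7:0 — peak 4.

4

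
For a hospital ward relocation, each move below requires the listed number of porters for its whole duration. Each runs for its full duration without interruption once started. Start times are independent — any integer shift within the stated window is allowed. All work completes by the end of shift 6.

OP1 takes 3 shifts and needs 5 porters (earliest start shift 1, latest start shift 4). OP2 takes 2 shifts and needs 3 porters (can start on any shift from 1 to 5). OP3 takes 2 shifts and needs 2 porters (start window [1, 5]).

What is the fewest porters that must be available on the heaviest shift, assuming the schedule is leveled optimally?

5

Early-start (OP1@1, OP2@1, OP3@1) gives peak 10: s1:10  s2:10  s3:5  s4:0  s5:0  s6:0.
Shift OP2→4, OP3→4.
Schedule OP1@1, OP2@4, OP3@4: s1:5  s2:5  s3:5  s4:5  s5:5  s6:0 — peak 5.
Total porter-shifts = 25 over 6 shifts ⇒ peak ≥ ⌈25/6⌉ = 5, so 5 is optimal.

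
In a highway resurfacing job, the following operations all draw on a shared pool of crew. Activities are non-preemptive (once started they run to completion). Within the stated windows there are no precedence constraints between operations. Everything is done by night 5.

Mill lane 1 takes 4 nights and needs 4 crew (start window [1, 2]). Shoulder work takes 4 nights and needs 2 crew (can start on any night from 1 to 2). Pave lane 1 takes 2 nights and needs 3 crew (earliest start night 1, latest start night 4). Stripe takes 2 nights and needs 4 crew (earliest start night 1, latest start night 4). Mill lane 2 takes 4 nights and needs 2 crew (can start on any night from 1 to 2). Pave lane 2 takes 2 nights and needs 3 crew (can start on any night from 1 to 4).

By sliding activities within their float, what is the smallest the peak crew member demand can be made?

Early-start (Mill lane 1@1, Shoulder work@1, Pave lane 1@1, Stripe@1, Mill lane 2@1, Pave lane 2@1) gives peak 18: n1:18  n2:18  n3:8  n4:8  n5:0.
Shift Stripe→3.
Schedule Mill lane 1@1, Shoulder work@1, Pave lane 1@1, Stripe@3, Mill lane 2@1, Pave lane 2@1: n1:14  n2:14  n3:12  n4:12  n5:0 — peak 14.

14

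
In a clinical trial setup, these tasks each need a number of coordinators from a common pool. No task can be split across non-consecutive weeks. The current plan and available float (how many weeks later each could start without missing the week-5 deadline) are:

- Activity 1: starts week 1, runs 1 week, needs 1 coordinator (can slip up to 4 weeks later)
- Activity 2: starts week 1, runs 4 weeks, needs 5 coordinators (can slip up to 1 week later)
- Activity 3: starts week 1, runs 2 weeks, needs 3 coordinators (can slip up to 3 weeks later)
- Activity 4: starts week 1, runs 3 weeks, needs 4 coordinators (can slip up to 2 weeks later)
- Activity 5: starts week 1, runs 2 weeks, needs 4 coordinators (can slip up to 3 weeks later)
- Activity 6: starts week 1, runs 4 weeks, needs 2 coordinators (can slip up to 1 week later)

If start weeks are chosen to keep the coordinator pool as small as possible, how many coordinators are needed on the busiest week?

14

Early-start (Activity 1@1, Activity 2@1, Activity 3@1, Activity 4@1, Activity 5@1, Activity 6@1) gives peak 19: w1:19  w2:18  w3:11  w4:7  w5:0.
Shift Activity 5→4, Activity 6→2.
Schedule Activity 1@1, Activity 2@1, Activity 3@1, Activity 4@1, Activity 5@4, Activity 6@2: w1:13  w2:14  w3:11  w4:11  w5:6 — peak 14.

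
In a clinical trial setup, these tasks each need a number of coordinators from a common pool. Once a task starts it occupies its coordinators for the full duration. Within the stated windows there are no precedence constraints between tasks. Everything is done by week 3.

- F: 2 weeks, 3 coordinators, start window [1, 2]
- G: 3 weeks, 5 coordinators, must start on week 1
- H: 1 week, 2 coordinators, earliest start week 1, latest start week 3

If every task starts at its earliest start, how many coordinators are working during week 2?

8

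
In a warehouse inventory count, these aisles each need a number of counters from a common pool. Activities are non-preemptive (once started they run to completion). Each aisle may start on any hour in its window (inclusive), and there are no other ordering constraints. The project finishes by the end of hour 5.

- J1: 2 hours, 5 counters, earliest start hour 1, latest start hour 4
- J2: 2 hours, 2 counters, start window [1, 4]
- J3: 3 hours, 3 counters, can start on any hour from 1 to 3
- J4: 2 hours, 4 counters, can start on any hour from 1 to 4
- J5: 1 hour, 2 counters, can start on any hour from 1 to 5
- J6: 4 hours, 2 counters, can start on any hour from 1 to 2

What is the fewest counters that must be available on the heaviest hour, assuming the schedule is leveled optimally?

9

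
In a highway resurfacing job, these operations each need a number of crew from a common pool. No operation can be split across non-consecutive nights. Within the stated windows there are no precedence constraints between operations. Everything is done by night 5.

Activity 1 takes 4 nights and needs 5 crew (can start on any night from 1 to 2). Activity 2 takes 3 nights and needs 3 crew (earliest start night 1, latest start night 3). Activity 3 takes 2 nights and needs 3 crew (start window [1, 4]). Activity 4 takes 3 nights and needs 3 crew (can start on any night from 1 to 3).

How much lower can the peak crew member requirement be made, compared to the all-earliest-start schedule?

3

Early-start peak: n1:14  n2:14  n3:11  n4:5  n5:0 ⇒ 14.
Leveled (Activity 1@1, Activity 2@1, Activity 3@1, Activity 4@3): n1:11  n2:11  n3:11  n4:8  n5:3 ⇒ 11.
Reduction 14 − 11 = 3.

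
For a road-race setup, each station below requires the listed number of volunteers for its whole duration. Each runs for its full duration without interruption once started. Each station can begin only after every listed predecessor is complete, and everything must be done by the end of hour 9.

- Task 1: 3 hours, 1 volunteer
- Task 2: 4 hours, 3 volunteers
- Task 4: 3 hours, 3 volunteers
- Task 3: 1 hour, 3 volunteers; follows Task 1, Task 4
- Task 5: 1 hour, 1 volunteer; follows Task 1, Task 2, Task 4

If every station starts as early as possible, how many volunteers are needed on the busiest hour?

7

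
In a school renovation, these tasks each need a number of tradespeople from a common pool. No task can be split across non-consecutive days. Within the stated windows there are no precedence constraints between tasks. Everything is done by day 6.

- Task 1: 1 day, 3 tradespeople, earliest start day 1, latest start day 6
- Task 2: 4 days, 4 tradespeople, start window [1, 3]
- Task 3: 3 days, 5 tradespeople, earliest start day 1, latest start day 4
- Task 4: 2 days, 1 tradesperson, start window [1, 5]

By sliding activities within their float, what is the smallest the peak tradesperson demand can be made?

Early-start (Task 1@1, Task 2@1, Task 3@1, Task 4@1) gives peak 13: d1:13  d2:10  d3:9  d4:4  d5:0  d6:0.
Shift Task 3→2, Task 4→5.
Schedule Task 1@1, Task 2@1, Task 3@2, Task 4@5: d1:7  d2:9  d3:9  d4:9  d5:1  d6:1 — peak 9.

9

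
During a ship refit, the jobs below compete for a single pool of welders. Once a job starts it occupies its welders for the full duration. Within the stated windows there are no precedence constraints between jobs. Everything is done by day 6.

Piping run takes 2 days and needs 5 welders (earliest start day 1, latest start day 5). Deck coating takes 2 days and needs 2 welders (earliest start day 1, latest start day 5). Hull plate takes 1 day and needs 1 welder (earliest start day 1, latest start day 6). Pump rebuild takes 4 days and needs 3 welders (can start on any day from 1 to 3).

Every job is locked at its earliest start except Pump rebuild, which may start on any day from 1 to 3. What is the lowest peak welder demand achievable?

Pump rebuild@1: d1:11  d2:10  d3:3  d4:3  d5:0  d6:0 → peak 11
Pump rebuild@2: d1:8  d2:10  d3:3  d4:3  d5:3  d6:0 → peak 10
Pump rebuild@3: d1:8  d2:7  d3:3  d4:3  d5:3  d6:3 → peak 8
Best is Pump rebuild@3, peak 8.

8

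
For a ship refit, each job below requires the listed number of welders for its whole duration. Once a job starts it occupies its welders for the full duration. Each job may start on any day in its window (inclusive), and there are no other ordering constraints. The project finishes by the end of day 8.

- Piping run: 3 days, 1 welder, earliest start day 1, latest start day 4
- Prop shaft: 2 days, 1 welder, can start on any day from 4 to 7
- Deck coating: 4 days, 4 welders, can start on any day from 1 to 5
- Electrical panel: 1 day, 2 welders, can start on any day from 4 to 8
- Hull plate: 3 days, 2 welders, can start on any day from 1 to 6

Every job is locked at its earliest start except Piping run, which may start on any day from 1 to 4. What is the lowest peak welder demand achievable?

7

Piping run@1: d1:7  d2:7  d3:7  d4:7  d5:1  d6:0  d7:0  d8:0 → peak 7
Piping run@2: d1:6  d2:7  d3:7  d4:8  d5:1  d6:0  d7:0  d8:0 → peak 8
Piping run@3: d1:6  d2:6  d3:7  d4:8  d5:2  d6:0  d7:0  d8:0 → peak 8
Piping run@4: d1:6  d2:6  d3:6  d4:8  d5:2  d6:1  d7:0  d8:0 → peak 8
Best is Piping run@1, peak 7.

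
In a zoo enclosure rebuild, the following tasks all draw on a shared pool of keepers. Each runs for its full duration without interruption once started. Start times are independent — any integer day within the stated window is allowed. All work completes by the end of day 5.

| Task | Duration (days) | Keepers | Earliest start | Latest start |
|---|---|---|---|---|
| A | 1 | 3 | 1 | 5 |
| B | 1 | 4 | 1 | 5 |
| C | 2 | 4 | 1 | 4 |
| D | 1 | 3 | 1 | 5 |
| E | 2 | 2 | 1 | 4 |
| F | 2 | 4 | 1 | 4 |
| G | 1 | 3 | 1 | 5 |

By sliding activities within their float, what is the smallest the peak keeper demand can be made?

Early-start (A@1, B@1, C@1, D@1, E@1, F@1, G@1) gives peak 23: d1:23  d2:10  d3:0  d4:0  d5:0.
Shift C→2, D→2, E→3, F→4, G→5.
Schedule A@1, B@1, C@2, D@2, E@3, F@4, G@5: d1:7  d2:7  d3:6  d4:6  d5:7 — peak 7.
Total keeper-days = 33 over 5 days ⇒ peak ≥ ⌈33/5⌉ = 7, so 7 is optimal.

7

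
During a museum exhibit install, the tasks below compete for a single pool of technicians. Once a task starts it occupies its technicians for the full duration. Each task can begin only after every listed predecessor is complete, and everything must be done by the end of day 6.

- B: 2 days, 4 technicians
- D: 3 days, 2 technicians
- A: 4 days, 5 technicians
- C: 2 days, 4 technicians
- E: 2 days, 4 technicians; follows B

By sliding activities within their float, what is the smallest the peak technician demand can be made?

10

Early-start (B@1, D@1, A@1, C@1, E@3) gives peak 15: d1:15  d2:15  d3:11  d4:9  d5:0  d6:0.
Shift A→3, E→4.
Schedule B@1, D@1, A@3, C@1, E@4: d1:10  d2:10  d3:7  d4:9  d5:9  d6:5 — peak 10.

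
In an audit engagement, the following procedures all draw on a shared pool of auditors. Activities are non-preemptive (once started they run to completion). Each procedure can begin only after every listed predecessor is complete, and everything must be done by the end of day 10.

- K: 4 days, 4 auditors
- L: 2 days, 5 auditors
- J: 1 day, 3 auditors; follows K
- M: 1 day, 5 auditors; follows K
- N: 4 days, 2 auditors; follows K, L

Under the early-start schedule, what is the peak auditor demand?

10

Early-start schedule: K@1, L@1, J@5, M@5, N@5.
Load per day: day 1: 9, day 2: 9, day 3: 4, day 4: 4, day 5: 10, day 6: 2, day 7: 2, day 8: 2, day 9: 0, day 10: 0.
Peak is 10.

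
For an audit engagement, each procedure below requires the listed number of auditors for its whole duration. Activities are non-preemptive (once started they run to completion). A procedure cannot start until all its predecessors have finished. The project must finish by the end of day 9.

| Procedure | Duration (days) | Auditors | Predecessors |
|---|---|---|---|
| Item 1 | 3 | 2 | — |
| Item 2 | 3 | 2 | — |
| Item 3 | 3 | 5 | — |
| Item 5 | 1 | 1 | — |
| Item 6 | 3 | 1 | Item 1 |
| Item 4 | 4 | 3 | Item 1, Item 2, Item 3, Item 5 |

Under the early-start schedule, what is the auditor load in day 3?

9

At early start, day 3 has: Item 1, Item 2, Item 3.
Demand: 2 + 2 + 5 = 9.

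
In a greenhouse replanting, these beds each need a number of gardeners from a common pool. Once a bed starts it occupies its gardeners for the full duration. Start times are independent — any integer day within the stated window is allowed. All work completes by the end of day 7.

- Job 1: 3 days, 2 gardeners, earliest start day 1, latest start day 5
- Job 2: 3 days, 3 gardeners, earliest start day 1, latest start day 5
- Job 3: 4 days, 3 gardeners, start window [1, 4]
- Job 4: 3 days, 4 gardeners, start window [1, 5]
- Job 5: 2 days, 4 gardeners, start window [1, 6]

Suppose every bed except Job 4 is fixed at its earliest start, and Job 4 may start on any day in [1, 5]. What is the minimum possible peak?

12

Job 4@1: d1:16  d2:16  d3:12  d4:3  d5:0  d6:0  d7:0 → peak 16
Job 4@2: d1:12  d2:16  d3:12  d4:7  d5:0  d6:0  d7:0 → peak 16
Job 4@3: d1:12  d2:12  d3:12  d4:7  d5:4  d6:0  d7:0 → peak 12
Job 4@4: d1:12  d2:12  d3:8  d4:7  d5:4  d6:4  d7:0 → peak 12
Job 4@5: d1:12  d2:12  d3:8  d4:3  d5:4  d6:4  d7:4 → peak 12
Best is Job 4@3, peak 12.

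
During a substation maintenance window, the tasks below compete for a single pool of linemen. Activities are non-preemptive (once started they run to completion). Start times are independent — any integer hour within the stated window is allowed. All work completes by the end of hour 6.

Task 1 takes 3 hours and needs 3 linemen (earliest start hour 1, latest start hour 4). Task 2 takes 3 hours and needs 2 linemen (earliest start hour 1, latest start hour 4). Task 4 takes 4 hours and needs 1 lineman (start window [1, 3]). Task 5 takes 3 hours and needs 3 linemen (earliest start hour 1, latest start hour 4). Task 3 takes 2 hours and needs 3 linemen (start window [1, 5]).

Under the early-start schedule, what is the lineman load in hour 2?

12

At early start, hour 2 has: Task 1, Task 2, Task 4, Task 5, Task 3.
Demand: 3 + 2 + 1 + 3 + 3 = 12.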